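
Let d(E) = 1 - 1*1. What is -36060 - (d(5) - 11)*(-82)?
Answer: -36962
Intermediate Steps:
d(E) = 0 (d(E) = 1 - 1 = 0)
-36060 - (d(5) - 11)*(-82) = -36060 - (0 - 11)*(-82) = -36060 - (-11)*(-82) = -36060 - 1*902 = -36060 - 902 = -36962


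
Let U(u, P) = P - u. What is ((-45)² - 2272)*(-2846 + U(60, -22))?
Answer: 723216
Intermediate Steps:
((-45)² - 2272)*(-2846 + U(60, -22)) = ((-45)² - 2272)*(-2846 + (-22 - 1*60)) = (2025 - 2272)*(-2846 + (-22 - 60)) = -247*(-2846 - 82) = -247*(-2928) = 723216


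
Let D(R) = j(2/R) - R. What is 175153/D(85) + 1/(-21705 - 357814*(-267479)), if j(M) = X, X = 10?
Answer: -17780369999652878/7613502195075 ≈ -2335.4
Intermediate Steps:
j(M) = 10
D(R) = 10 - R
175153/D(85) + 1/(-21705 - 357814*(-267479)) = 175153/(10 - 1*85) + 1/(-21705 - 357814*(-267479)) = 175153/(10 - 85) - 1/267479/(-379519) = 175153/(-75) - 1/379519*(-1/267479) = 175153*(-1/75) + 1/101513362601 = -175153/75 + 1/101513362601 = -17780369999652878/7613502195075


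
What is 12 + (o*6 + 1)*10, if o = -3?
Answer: -158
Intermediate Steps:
12 + (o*6 + 1)*10 = 12 + (-3*6 + 1)*10 = 12 + (-18 + 1)*10 = 12 - 17*10 = 12 - 170 = -158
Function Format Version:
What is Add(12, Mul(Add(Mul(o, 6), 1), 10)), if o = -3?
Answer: -158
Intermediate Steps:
Add(12, Mul(Add(Mul(o, 6), 1), 10)) = Add(12, Mul(Add(Mul(-3, 6), 1), 10)) = Add(12, Mul(Add(-18, 1), 10)) = Add(12, Mul(-17, 10)) = Add(12, -170) = -158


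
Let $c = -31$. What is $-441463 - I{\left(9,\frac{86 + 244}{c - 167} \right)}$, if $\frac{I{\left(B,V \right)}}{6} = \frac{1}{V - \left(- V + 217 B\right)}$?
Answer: $- \frac{2590946329}{5869} \approx -4.4146 \cdot 10^{5}$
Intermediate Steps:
$I{\left(B,V \right)} = \frac{6}{- 217 B + 2 V}$ ($I{\left(B,V \right)} = \frac{6}{V - \left(- V + 217 B\right)} = \frac{6}{- 217 B + 2 V}$)
$-441463 - I{\left(9,\frac{86 + 244}{c - 167} \right)} = -441463 - - \frac{6}{- 2 \frac{86 + 244}{-31 - 167} + 217 \cdot 9} = -441463 - - \frac{6}{- 2 \frac{330}{-198} + 1953} = -441463 - - \frac{6}{- 2 \cdot 330 \left(- \frac{1}{198}\right) + 1953} = -441463 - - \frac{6}{\left(-2\right) \left(- \frac{5}{3}\right) + 1953} = -441463 - - \frac{6}{\frac{10}{3} + 1953} = -441463 - - \frac{6}{\frac{5869}{3}} = -441463 - \left(-6\right) \frac{3}{5869} = -441463 - - \frac{18}{5869} = -441463 + \frac{18}{5869} = - \frac{2590946329}{5869}$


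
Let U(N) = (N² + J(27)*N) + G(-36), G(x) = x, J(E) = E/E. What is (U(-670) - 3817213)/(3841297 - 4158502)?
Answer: 3369019/317205 ≈ 10.621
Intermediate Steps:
J(E) = 1
U(N) = -36 + N + N² (U(N) = (N² + 1*N) - 36 = (N² + N) - 36 = (N + N²) - 36 = -36 + N + N²)
(U(-670) - 3817213)/(3841297 - 4158502) = ((-36 - 670 + (-670)²) - 3817213)/(3841297 - 4158502) = ((-36 - 670 + 448900) - 3817213)/(-317205) = (448194 - 3817213)*(-1/317205) = -3369019*(-1/317205) = 3369019/317205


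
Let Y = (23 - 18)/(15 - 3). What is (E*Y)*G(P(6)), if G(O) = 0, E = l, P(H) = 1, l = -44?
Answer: 0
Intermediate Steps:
E = -44
Y = 5/12 ≈ 0.41667
(E*Y)*G(P(6)) = -44*5/12*0 = -55/3*0 = 0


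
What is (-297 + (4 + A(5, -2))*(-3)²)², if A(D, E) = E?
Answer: 77841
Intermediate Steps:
(-297 + (4 + A(5, -2))*(-3)²)² = (-297 + (4 - 2)*(-3)²)² = (-297 + 2*9)² = (-297 + 18)² = (-279)² = 77841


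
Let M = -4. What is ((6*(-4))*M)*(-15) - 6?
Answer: -1446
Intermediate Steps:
((6*(-4))*M)*(-15) - 6 = ((6*(-4))*(-4))*(-15) - 6 = -24*(-4)*(-15) - 6 = 96*(-15) - 6 = -1440 - 6 = -1446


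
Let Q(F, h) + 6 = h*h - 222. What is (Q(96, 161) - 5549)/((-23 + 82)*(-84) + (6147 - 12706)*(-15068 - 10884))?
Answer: 5036/42553553 ≈ 0.00011835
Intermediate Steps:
Q(F, h) = -228 + h² (Q(F, h) = -6 + (h*h - 222) = -6 + (h² - 222) = -6 + (-222 + h²) = -228 + h²)
(Q(96, 161) - 5549)/((-23 + 82)*(-84) + (6147 - 12706)*(-15068 - 10884)) = ((-228 + 161²) - 5549)/((-23 + 82)*(-84) + (6147 - 12706)*(-15068 - 10884)) = ((-228 + 25921) - 5549)/(59*(-84) - 6559*(-25952)) = (25693 - 5549)/(-4956 + 170219168) = 20144/170214212 = 20144*(1/170214212) = 5036/42553553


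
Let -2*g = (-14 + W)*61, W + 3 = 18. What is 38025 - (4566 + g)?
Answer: 66979/2 ≈ 33490.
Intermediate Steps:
W = 15 (W = -3 + 18 = 15)
g = -61/2 (g = -(-14 + 15)*61/2 = -61/2 ≈ -30.500)
38025 - (4566 + g) = 38025 - (4566 - 61/2) = 38025 - 1*9071/2 = 38025 - 9071/2 = 66979/2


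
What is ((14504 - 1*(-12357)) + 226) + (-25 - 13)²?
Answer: 28531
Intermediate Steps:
((14504 - 1*(-12357)) + 226) + (-25 - 13)² = ((14504 + 12357) + 226) + (-38)² = (26861 + 226) + 1444 = 27087 + 1444 = 28531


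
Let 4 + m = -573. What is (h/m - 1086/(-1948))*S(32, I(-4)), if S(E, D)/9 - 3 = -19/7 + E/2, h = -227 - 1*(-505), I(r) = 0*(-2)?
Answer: 3117501/280999 ≈ 11.094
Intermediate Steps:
m = -577 (m = -4 - 573 = -577)
I(r) = 0
h = 278 (h = -227 + 505 = 278)
S(E, D) = 18/7 + 9*E/2 (S(E, D) = 27 + 9*(-19/7 + E/2) = 27 + (-171/7 + 9*E/2) = 18/7 + 9*E/2)
(h/m - 1086/(-1948))*S(32, I(-4)) = (278/(-577) - 1086/(-1948))*(18/7 + (9/2)*32) = (278*(-1/577) - 1086*(-1/1948))*(18/7 + 144) = (-278/577 + 543/974)*(1026/7) = (42539/561998)*(1026/7) = 3117501/280999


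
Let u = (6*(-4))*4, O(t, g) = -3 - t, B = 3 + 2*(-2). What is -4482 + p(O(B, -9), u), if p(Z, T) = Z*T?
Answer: -4290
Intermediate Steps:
B = -1 (B = 3 - 4 = -1)
u = -96 (u = -24*4 = -96)
p(Z, T) = T*Z
-4482 + p(O(B, -9), u) = -4482 - 96*(-3 - 1*(-1)) = -4482 - 96*(-3 + 1) = -4482 - 96*(-2) = -4482 + 192 = -4290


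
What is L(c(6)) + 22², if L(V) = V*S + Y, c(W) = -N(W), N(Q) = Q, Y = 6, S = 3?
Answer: 472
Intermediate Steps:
c(W) = -W
L(V) = 6 + 3*V (L(V) = V*3 + 6 = 3*V + 6 = 6 + 3*V)
L(c(6)) + 22² = (6 + 3*(-1*6)) + 22² = (6 + 3*(-6)) + 484 = (6 - 18) + 484 = -12 + 484 = 472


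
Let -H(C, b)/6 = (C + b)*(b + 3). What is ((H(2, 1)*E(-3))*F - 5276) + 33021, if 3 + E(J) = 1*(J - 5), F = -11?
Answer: 19033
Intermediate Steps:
H(C, b) = -6*(3 + b)*(C + b) (H(C, b) = -6*(C + b)*(b + 3) = -6*(C + b)*(3 + b) = -6*(3 + b)*(C + b))
E(J) = -8 + J (E(J) = -3 + 1*(J - 5) = -3 + 1*(-5 + J) = -3 + (-5 + J) = -8 + J)
((H(2, 1)*E(-3))*F - 5276) + 33021 = (((-18*2 - 18*1 - 6*1² - 6*2*1)*(-8 - 3))*(-11) - 5276) + 33021 = (((-36 - 18 - 6*1 - 12)*(-11))*(-11) - 5276) + 33021 = (((-36 - 18 - 6 - 12)*(-11))*(-11) - 5276) + 33021 = (-72*(-11)*(-11) - 5276) + 33021 = (792*(-11) - 5276) + 33021 = (-8712 - 5276) + 33021 = -13988 + 33021 = 19033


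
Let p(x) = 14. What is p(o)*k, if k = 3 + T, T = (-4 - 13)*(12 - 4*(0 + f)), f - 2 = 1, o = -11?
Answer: 42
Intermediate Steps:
f = 3 (f = 2 + 1 = 3)
T = 0 (T = (-4 - 13)*(12 - 4*(0 + 3)) = -17*(12 - 4*3) = -17*(12 - 12) = -17*0 = 0)
k = 3 (k = 3 + 0 = 3)
p(o)*k = 14*3 = 42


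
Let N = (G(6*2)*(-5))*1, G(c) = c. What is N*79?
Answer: -4740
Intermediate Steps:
N = -60 (N = ((6*2)*(-5))*1 = (12*(-5))*1 = -60*1 = -60)
N*79 = -60*79 = -4740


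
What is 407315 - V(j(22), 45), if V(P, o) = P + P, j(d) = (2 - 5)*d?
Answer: 407447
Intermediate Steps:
j(d) = -3*d
V(P, o) = 2*P
407315 - V(j(22), 45) = 407315 - 2*(-3*22) = 407315 - 2*(-66) = 407315 - 1*(-132) = 407315 + 132 = 407447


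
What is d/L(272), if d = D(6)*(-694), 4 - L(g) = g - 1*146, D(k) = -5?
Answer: -1735/61 ≈ -28.443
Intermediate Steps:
L(g) = 150 - g (L(g) = 4 - (g - 1*146) = 4 - (g - 146) = 4 - (-146 + g) = 4 + (146 - g) = 150 - g)
d = 3470 (d = -5*(-694) = 3470)
d/L(272) = 3470/(150 - 1*272) = 3470/(150 - 272) = 3470/(-122) = 3470*(-1/122) = -1735/61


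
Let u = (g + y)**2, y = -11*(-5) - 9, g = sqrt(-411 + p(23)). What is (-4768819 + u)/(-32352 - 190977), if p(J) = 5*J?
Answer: 4766999/223329 - 184*I*sqrt(74)/223329 ≈ 21.345 - 0.0070874*I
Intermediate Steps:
g = 2*I*sqrt(74) (g = sqrt(-411 + 5*23) = sqrt(-411 + 115) = sqrt(-296) = 2*I*sqrt(74) ≈ 17.205*I)
y = 46 (y = 55 - 9 = 46)
u = (46 + 2*I*sqrt(74))**2 (u = (2*I*sqrt(74) + 46)**2 = (46 + 2*I*sqrt(74))**2 ≈ 1820.0 + 1582.8*I)
(-4768819 + u)/(-32352 - 190977) = (-4768819 + (1820 + 184*I*sqrt(74)))/(-32352 - 190977) = (-4766999 + 184*I*sqrt(74))/(-223329) = (-4766999 + 184*I*sqrt(74))*(-1/223329) = 4766999/223329 - 184*I*sqrt(74)/223329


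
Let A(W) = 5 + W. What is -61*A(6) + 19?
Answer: -652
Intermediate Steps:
-61*A(6) + 19 = -61*(5 + 6) + 19 = -61*11 + 19 = -671 + 19 = -652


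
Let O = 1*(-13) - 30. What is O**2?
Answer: 1849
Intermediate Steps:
O = -43 (O = -13 - 30 = -43)
O**2 = (-43)**2 = 1849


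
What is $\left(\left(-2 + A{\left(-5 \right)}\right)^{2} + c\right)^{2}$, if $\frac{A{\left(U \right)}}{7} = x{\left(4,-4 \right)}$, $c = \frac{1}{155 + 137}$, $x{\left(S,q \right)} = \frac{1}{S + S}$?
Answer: $\frac{35153041}{21827584} \approx 1.6105$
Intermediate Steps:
$x{\left(S,q \right)} = \frac{1}{2 S}$
$c = \frac{1}{292} \approx 0.0034247$
$A{\left(U \right)} = \frac{7}{8}$ ($A{\left(U \right)} = 7 \frac{1}{2 \cdot 4} = 7 \cdot \frac{1}{2} \cdot \frac{1}{4} = 7 \cdot \frac{1}{8} = \frac{7}{8}$)
$\left(\left(-2 + A{\left(-5 \right)}\right)^{2} + c\right)^{2} = \left(\left(-2 + \frac{7}{8}\right)^{2} + \frac{1}{292}\right)^{2} = \left(\left(- \frac{9}{8}\right)^{2} + \frac{1}{292}\right)^{2} = \left(\frac{81}{64} + \frac{1}{292}\right)^{2} = \left(\frac{5929}{4672}\right)^{2} = \frac{35153041}{21827584}$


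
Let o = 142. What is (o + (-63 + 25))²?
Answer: 10816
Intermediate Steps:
(o + (-63 + 25))² = (142 + (-63 + 25))² = (142 - 38)² = 104² = 10816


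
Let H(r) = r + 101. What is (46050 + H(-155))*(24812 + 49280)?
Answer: 3407935632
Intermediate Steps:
H(r) = 101 + r
(46050 + H(-155))*(24812 + 49280) = (46050 + (101 - 155))*(24812 + 49280) = (46050 - 54)*74092 = 45996*74092 = 3407935632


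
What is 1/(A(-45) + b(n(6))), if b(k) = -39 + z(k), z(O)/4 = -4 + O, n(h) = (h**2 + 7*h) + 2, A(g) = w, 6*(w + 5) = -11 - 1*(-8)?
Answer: 2/519 ≈ 0.0038536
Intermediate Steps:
w = -11/2 (w = -5 + (-11 - 1*(-8))/6 = -5 + (-11 + 8)/6 = -5 + (1/6)*(-3) = -5 - 1/2 = -11/2 ≈ -5.5000)
A(g) = -11/2
n(h) = 2 + h**2 + 7*h
z(O) = -16 + 4*O (z(O) = 4*(-4 + O) = -16 + 4*O)
b(k) = -55 + 4*k (b(k) = -39 + (-16 + 4*k) = -55 + 4*k)
1/(A(-45) + b(n(6))) = 1/(-11/2 + (-55 + 4*(2 + 6**2 + 7*6))) = 1/(-11/2 + (-55 + 4*(2 + 36 + 42))) = 1/(-11/2 + (-55 + 4*80)) = 1/(-11/2 + (-55 + 320)) = 1/(-11/2 + 265) = 1/(519/2) = 2/519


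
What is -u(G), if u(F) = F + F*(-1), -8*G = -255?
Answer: 0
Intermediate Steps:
G = 255/8 (G = -⅛*(-255) = 255/8 ≈ 31.875)
u(F) = 0 (u(F) = F - F = 0)
-u(G) = -1*0 = 0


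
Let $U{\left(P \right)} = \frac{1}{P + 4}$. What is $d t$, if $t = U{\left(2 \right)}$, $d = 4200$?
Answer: $700$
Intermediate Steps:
$U{\left(P \right)} = \frac{1}{4 + P}$
$t = \frac{1}{6}$ ($t = \frac{1}{4 + 2} = \frac{1}{6} \approx 0.16667$)
$d t = 4200 \cdot \frac{1}{6} = 700$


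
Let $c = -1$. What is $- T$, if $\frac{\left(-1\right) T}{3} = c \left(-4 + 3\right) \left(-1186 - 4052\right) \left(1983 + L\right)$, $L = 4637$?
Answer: $-104026680$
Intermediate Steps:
$T = 104026680$ ($T = - 3 - (-4 + 3) \left(-1186 - 4052\right) \left(1983 + 4637\right) = - 3 \left(-1\right) \left(-1\right) \left(\left(-5238\right) 6620\right) = - 3 \cdot 1 \left(-34675560\right) = \left(-3\right) \left(-34675560\right) = 104026680$)
$- T = \left(-1\right) 104026680 = -104026680$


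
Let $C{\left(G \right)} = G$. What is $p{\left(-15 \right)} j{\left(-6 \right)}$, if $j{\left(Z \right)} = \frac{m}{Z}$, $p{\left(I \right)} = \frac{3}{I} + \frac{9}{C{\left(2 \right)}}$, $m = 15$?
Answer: $- \frac{43}{4} \approx -10.75$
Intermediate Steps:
$p{\left(I \right)} = \frac{9}{2} + \frac{3}{I}$ ($p{\left(I \right)} = \frac{3}{I} + \frac{9}{2} = \frac{9}{2} + \frac{3}{I}$)
$j{\left(Z \right)} = \frac{15}{Z}$
$p{\left(-15 \right)} j{\left(-6 \right)} = \left(\frac{9}{2} + \frac{3}{-15}\right) \frac{15}{-6} = \left(\frac{9}{2} + 3 \left(- \frac{1}{15}\right)\right) 15 \left(- \frac{1}{6}\right) = \left(\frac{9}{2} - \frac{1}{5}\right) \left(- \frac{5}{2}\right) = \frac{43}{10} \left(- \frac{5}{2}\right) = - \frac{43}{4}$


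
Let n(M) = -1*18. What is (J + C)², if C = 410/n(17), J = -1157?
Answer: 112741924/81 ≈ 1.3919e+6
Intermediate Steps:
n(M) = -18
C = -205/9 (C = 410/(-18) = 410*(-1/18) = -205/9 ≈ -22.778)
(J + C)² = (-1157 - 205/9)² = (-10618/9)² = 112741924/81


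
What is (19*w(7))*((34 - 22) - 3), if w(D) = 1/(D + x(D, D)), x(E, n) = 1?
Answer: 171/8 ≈ 21.375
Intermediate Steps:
w(D) = 1/(1 + D) (w(D) = 1/(D + 1) = 1/(1 + D))
(19*w(7))*((34 - 22) - 3) = (19/(1 + 7))*((34 - 22) - 3) = (19/8)*(12 - 3) = (19*(⅛))*9 = (19/8)*9 = 171/8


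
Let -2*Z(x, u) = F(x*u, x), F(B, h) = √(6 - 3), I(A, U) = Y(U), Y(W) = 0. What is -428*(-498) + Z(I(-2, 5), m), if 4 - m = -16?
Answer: 213144 - √3/2 ≈ 2.1314e+5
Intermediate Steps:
I(A, U) = 0
F(B, h) = √3
m = 20 (m = 4 - 1*(-16) = 4 + 16 = 20)
Z(x, u) = -√3/2
-428*(-498) + Z(I(-2, 5), m) = -428*(-498) - √3/2 = 213144 - √3/2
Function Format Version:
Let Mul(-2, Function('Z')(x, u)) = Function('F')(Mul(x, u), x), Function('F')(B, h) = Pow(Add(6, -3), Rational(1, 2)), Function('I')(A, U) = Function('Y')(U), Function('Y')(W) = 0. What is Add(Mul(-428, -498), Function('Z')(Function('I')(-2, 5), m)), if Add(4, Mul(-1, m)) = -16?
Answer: Add(213144, Mul(Rational(-1, 2), Pow(3, Rational(1, 2)))) ≈ 2.1314e+5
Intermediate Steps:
Function('I')(A, U) = 0
Function('F')(B, h) = Pow(3, Rational(1, 2))
m = 20 (m = Add(4, Mul(-1, -16)) = Add(4, 16) = 20)
Function('Z')(x, u) = Mul(Rational(-1, 2), Pow(3, Rational(1, 2)))
Add(Mul(-428, -498), Function('Z')(Function('I')(-2, 5), m)) = Add(Mul(-428, -498), Mul(Rational(-1, 2), Pow(3, Rational(1, 2)))) = Add(213144, Mul(Rational(-1, 2), Pow(3, Rational(1, 2))))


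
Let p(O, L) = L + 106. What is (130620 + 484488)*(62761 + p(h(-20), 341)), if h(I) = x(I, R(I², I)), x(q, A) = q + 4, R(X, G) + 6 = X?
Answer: 38879746464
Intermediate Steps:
R(X, G) = -6 + X
x(q, A) = 4 + q
h(I) = 4 + I
p(O, L) = 106 + L
(130620 + 484488)*(62761 + p(h(-20), 341)) = (130620 + 484488)*(62761 + (106 + 341)) = 615108*(62761 + 447) = 615108*63208 = 38879746464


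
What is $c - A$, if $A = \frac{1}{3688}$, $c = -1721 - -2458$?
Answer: $\frac{2718055}{3688} \approx 737.0$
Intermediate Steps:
$c = 737$ ($c = -1721 + 2458 = 737$)
$A = \frac{1}{3688} \approx 0.00027115$
$c - A = 737 - \frac{1}{3688} = \frac{2718055}{3688}$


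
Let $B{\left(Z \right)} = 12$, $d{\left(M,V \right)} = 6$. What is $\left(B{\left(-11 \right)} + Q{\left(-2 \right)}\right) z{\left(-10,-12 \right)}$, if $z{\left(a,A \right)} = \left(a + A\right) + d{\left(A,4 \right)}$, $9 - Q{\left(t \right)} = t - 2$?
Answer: $-400$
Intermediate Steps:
$Q{\left(t \right)} = 11 - t$ ($Q{\left(t \right)} = 9 - \left(t - 2\right) = 9 - \left(-2 + t\right) = 11 - t$)
$z{\left(a,A \right)} = 6 + A + a$ ($z{\left(a,A \right)} = \left(a + A\right) + 6 = \left(A + a\right) + 6 = 6 + A + a$)
$\left(B{\left(-11 \right)} + Q{\left(-2 \right)}\right) z{\left(-10,-12 \right)} = \left(12 + \left(11 - -2\right)\right) \left(6 - 12 - 10\right) = \left(12 + \left(11 + 2\right)\right) \left(-16\right) = \left(12 + 13\right) \left(-16\right) = 25 \left(-16\right) = -400$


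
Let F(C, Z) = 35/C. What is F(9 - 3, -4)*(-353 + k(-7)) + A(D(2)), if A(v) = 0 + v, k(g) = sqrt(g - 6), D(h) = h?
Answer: -12343/6 + 35*I*sqrt(13)/6 ≈ -2057.2 + 21.032*I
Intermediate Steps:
k(g) = sqrt(-6 + g)
A(v) = v
F(9 - 3, -4)*(-353 + k(-7)) + A(D(2)) = (35/(9 - 3))*(-353 + sqrt(-6 - 7)) + 2 = (35/6)*(-353 + sqrt(-13)) + 2 = (35*(1/6))*(-353 + I*sqrt(13)) + 2 = 35*(-353 + I*sqrt(13))/6 + 2 = (-12355/6 + 35*I*sqrt(13)/6) + 2 = -12343/6 + 35*I*sqrt(13)/6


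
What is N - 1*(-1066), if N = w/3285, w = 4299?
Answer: 1168703/1095 ≈ 1067.3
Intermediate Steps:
N = 1433/1095 (N = 4299/3285 = 4299*(1/3285) = 1433/1095 ≈ 1.3087)
N - 1*(-1066) = 1433/1095 - 1*(-1066) = 1433/1095 + 1066 = 1168703/1095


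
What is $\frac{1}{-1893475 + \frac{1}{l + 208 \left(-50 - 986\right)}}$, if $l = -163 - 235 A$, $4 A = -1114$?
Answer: $- \frac{300407}{568813144327} \approx -5.2813 \cdot 10^{-7}$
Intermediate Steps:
$A = - \frac{557}{2}$ ($A = \frac{1}{4} \left(-1114\right) = - \frac{557}{2} \approx -278.5$)
$l = \frac{130569}{2}$ ($l = -163 - - \frac{130895}{2} = -163 + \frac{130895}{2} = \frac{130569}{2} \approx 65285.0$)
$\frac{1}{-1893475 + \frac{1}{l + 208 \left(-50 - 986\right)}} = \frac{1}{-1893475 + \frac{1}{\frac{130569}{2} + 208 \left(-50 - 986\right)}} = \frac{1}{-1893475 + \frac{1}{\frac{130569}{2} + 208 \left(-1036\right)}} = \frac{1}{-1893475 + \frac{1}{\frac{130569}{2} - 215488}} = \frac{1}{-1893475 + \frac{1}{- \frac{300407}{2}}} = \frac{1}{-1893475 - \frac{2}{300407}} = \frac{1}{- \frac{568813144327}{300407}} = - \frac{300407}{568813144327}$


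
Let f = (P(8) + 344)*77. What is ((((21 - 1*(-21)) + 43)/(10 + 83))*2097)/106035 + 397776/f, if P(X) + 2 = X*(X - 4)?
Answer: 43641151871/3155382461 ≈ 13.831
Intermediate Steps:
P(X) = -2 + X*(-4 + X) (P(X) = -2 + X*(X - 4) = -2 + X*(-4 + X))
f = 28798 (f = ((-2 + 8**2 - 4*8) + 344)*77 = ((-2 + 64 - 32) + 344)*77 = (30 + 344)*77 = 374*77 = 28798)
((((21 - 1*(-21)) + 43)/(10 + 83))*2097)/106035 + 397776/f = ((((21 - 1*(-21)) + 43)/(10 + 83))*2097)/106035 + 397776/28798 = ((((21 + 21) + 43)/93)*2097)*(1/106035) + 397776*(1/28798) = (((42 + 43)*(1/93))*2097)*(1/106035) + 198888/14399 = ((85*(1/93))*2097)*(1/106035) + 198888/14399 = ((85/93)*2097)*(1/106035) + 198888/14399 = (59415/31)*(1/106035) + 198888/14399 = 3961/219139 + 198888/14399 = 43641151871/3155382461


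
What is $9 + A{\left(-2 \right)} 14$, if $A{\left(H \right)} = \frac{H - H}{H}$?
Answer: $9$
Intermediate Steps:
$A{\left(H \right)} = 0$ ($A{\left(H \right)} = \frac{0}{H} = 0$)
$9 + A{\left(-2 \right)} 14 = 9 + 0 \cdot 14 = 9 + 0 = 9$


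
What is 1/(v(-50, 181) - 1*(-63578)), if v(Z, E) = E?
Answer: 1/63759 ≈ 1.5684e-5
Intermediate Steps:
1/(v(-50, 181) - 1*(-63578)) = 1/(181 - 1*(-63578)) = 1/(181 + 63578) = 1/63759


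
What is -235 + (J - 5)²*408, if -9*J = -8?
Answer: 179839/27 ≈ 6660.7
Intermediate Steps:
J = 8/9 (J = -⅑*(-8) = 8/9 ≈ 0.88889)
-235 + (J - 5)²*408 = -235 + (8/9 - 5)²*408 = -235 + (-37/9)²*408 = -235 + (1369/81)*408 = -235 + 186184/27 = 179839/27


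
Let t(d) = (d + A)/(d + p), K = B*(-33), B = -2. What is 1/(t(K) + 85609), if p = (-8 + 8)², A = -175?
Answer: 66/5650085 ≈ 1.1681e-5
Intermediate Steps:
p = 0 (p = 0² = 0)
K = 66 (K = -2*(-33) = 66)
t(d) = (-175 + d)/d (t(d) = (d - 175)/(d + 0) = (-175 + d)/d)
1/(t(K) + 85609) = 1/((-175 + 66)/66 + 85609) = 1/((1/66)*(-109) + 85609) = 1/(-109/66 + 85609) = 1/(5650085/66) = 66/5650085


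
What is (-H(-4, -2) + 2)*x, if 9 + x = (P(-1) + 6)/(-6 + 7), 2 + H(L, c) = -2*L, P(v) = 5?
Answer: -8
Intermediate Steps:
H(L, c) = -2 - 2*L
x = 2 (x = -9 + (5 + 6)/(-6 + 7) = -9 + 11/1 = -9 + 11*1 = -9 + 11 = 2)
(-H(-4, -2) + 2)*x = (-(-2 - 2*(-4)) + 2)*2 = (-(-2 + 8) + 2)*2 = (-1*6 + 2)*2 = (-6 + 2)*2 = -4*2 = -8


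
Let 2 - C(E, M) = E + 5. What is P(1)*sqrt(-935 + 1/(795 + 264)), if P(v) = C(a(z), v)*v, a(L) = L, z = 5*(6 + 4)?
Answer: -106*I*sqrt(262145919)/1059 ≈ -1620.6*I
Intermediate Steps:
z = 50 (z = 5*10 = 50)
C(E, M) = -3 - E (C(E, M) = 2 - (E + 5) = 2 - (5 + E) = 2 + (-5 - E) = -3 - E)
P(v) = -53*v (P(v) = (-3 - 1*50)*v = (-3 - 50)*v = -53*v)
P(1)*sqrt(-935 + 1/(795 + 264)) = (-53*1)*sqrt(-935 + 1/(795 + 264)) = -53*sqrt(-935 + 1/1059) = -106*I*sqrt(262145919)/1059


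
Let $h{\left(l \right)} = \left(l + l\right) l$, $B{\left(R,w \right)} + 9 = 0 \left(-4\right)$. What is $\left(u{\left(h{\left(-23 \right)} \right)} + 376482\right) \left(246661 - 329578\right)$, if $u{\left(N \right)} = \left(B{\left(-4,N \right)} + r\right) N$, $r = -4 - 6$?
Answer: $-29549960460$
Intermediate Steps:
$r = -10$
$B{\left(R,w \right)} = -9$ ($B{\left(R,w \right)} = -9 + 0 \left(-4\right) = -9 + 0 = -9$)
$h{\left(l \right)} = 2 l^{2}$ ($h{\left(l \right)} = 2 l l = 2 l^{2}$)
$u{\left(N \right)} = - 19 N$ ($u{\left(N \right)} = \left(-9 - 10\right) N = - 19 N$)
$\left(u{\left(h{\left(-23 \right)} \right)} + 376482\right) \left(246661 - 329578\right) = \left(- 19 \cdot 2 \left(-23\right)^{2} + 376482\right) \left(246661 - 329578\right) = \left(- 19 \cdot 2 \cdot 529 + 376482\right) \left(-82917\right) = \left(\left(-19\right) 1058 + 376482\right) \left(-82917\right) = \left(-20102 + 376482\right) \left(-82917\right) = 356380 \left(-82917\right) = -29549960460$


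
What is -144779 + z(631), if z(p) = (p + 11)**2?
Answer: 267385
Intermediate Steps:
z(p) = (11 + p)**2
-144779 + z(631) = -144779 + (11 + 631)**2 = -144779 + 642**2 = -144779 + 412164 = 267385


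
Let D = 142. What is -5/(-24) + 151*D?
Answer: 514613/24 ≈ 21442.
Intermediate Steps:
-5/(-24) + 151*D = -5/(-24) + 151*142 = -5*(-1/24) + 21442 = 5/24 + 21442 = 514613/24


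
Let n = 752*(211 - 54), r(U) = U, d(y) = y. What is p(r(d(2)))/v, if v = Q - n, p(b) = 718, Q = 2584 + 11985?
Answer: -718/103495 ≈ -0.0069375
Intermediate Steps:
Q = 14569
n = 118064 (n = 752*157 = 118064)
v = -103495 (v = 14569 - 1*118064 = 14569 - 118064 = -103495)
p(r(d(2)))/v = 718/(-103495) = 718*(-1/103495) = -718/103495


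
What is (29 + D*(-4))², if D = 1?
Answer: 625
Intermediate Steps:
(29 + D*(-4))² = (29 + 1*(-4))² = (29 - 4)² = 25² = 625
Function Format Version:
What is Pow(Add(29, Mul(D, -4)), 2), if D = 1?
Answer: 625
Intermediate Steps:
Pow(Add(29, Mul(D, -4)), 2) = Pow(Add(29, Mul(1, -4)), 2) = Pow(Add(29, -4), 2) = Pow(25, 2) = 625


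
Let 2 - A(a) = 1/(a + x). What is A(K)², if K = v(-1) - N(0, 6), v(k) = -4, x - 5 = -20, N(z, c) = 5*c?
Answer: 9801/2401 ≈ 4.0820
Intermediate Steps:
x = -15 (x = 5 - 20 = -15)
K = -34 (K = -4 - 5*6 = -4 - 1*30 = -4 - 30 = -34)
A(a) = 2 - 1/(-15 + a) (A(a) = 2 - 1/(a - 15) = 2 - 1/(-15 + a))
A(K)² = ((-31 + 2*(-34))/(-15 - 34))² = ((-31 - 68)/(-49))² = (-1/49*(-99))² = (99/49)² = 9801/2401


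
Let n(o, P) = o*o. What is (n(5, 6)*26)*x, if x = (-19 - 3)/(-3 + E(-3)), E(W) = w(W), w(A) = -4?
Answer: 14300/7 ≈ 2042.9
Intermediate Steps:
E(W) = -4
x = 22/7 (x = (-19 - 3)/(-3 - 4) = -22/(-7) = -22*(-1/7) = 22/7 ≈ 3.1429)
n(o, P) = o**2
(n(5, 6)*26)*x = (5**2*26)*(22/7) = (25*26)*(22/7) = 650*(22/7) = 14300/7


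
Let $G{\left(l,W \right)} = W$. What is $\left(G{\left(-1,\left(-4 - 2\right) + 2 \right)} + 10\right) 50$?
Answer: $300$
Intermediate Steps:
$\left(G{\left(-1,\left(-4 - 2\right) + 2 \right)} + 10\right) 50 = \left(\left(\left(-4 - 2\right) + 2\right) + 10\right) 50 = \left(\left(-6 + 2\right) + 10\right) 50 = \left(-4 + 10\right) 50 = 6 \cdot 50 = 300$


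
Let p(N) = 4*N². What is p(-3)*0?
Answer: 0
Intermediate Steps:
p(-3)*0 = (4*(-3)²)*0 = (4*9)*0 = 36*0 = 0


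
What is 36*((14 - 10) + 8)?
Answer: 432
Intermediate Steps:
36*((14 - 10) + 8) = 36*(4 + 8) = 36*12 = 432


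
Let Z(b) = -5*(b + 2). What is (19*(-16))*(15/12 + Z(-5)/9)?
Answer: -2660/3 ≈ -886.67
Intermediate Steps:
Z(b) = -10 - 5*b (Z(b) = -5*(2 + b) = -10 - 5*b)
(19*(-16))*(15/12 + Z(-5)/9) = (19*(-16))*(15/12 + (-10 - 5*(-5))/9) = -304*(15*(1/12) + (-10 + 25)*(⅑)) = -304*(5/4 + 15*(⅑)) = -304*(5/4 + 5/3) = -304*35/12 = -2660/3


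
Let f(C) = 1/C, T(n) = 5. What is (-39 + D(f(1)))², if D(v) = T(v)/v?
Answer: 1156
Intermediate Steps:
D(v) = 5/v
(-39 + D(f(1)))² = (-39 + 5/(1/1))² = (-39 + 5/1)² = (-39 + 5*1)² = (-39 + 5)² = (-34)² = 1156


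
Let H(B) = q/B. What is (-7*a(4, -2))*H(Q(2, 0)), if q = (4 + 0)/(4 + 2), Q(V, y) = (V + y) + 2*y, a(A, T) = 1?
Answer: -7/3 ≈ -2.3333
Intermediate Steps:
Q(V, y) = V + 3*y
q = 2/3 (q = 4/6 = 4*(1/6) = 2/3 ≈ 0.66667)
H(B) = 2/(3*B)
(-7*a(4, -2))*H(Q(2, 0)) = (-7*1)*(2/(3*(2 + 3*0))) = -14/(3*(2 + 0)) = -14/(3*2) = -7*1/3 = -7/3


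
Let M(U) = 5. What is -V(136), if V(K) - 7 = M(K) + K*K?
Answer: -18508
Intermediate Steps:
V(K) = 12 + K**2 (V(K) = 7 + (5 + K*K) = 7 + (5 + K**2) = 12 + K**2)
-V(136) = -(12 + 136**2) = -(12 + 18496) = -1*18508 = -18508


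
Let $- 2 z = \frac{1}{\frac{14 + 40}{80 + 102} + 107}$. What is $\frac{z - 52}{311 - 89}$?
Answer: $- \frac{1015547}{4335216} \approx -0.23426$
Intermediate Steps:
$z = - \frac{91}{19528}$ ($z = - \frac{1}{2 \left(\frac{14 + 40}{80 + 102} + 107\right)} = - \frac{1}{2 \left(\frac{54}{182} + 107\right)} = - \frac{1}{2 \left(54 \cdot \frac{1}{182} + 107\right)} = - \frac{1}{2 \left(\frac{27}{91} + 107\right)} = - \frac{1}{2 \cdot \frac{9764}{91}} = \left(- \frac{1}{2}\right) \frac{91}{9764} = - \frac{91}{19528} \approx -0.00466$)
$\frac{z - 52}{311 - 89} = \frac{- \frac{91}{19528} - 52}{311 - 89} = - \frac{1015547}{19528 \cdot 222} = \left(- \frac{1015547}{19528}\right) \frac{1}{222} = - \frac{1015547}{4335216}$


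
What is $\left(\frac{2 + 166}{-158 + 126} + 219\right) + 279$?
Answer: $\frac{1971}{4} \approx 492.75$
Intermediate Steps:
$\left(\frac{2 + 166}{-158 + 126} + 219\right) + 279 = \left(\frac{168}{-32} + 219\right) + 279 = \left(168 \left(- \frac{1}{32}\right) + 219\right) + 279 = \left(- \frac{21}{4} + 219\right) + 279 = \frac{855}{4} + 279 = \frac{1971}{4}$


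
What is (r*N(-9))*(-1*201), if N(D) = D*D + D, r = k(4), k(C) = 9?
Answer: -130248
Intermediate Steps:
r = 9
N(D) = D + D**2 (N(D) = D**2 + D = D + D**2)
(r*N(-9))*(-1*201) = (9*(-9*(1 - 9)))*(-1*201) = (9*(-9*(-8)))*(-201) = (9*72)*(-201) = 648*(-201) = -130248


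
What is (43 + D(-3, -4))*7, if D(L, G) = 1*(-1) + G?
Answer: 266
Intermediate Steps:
D(L, G) = -1 + G
(43 + D(-3, -4))*7 = (43 + (-1 - 4))*7 = (43 - 5)*7 = 38*7 = 266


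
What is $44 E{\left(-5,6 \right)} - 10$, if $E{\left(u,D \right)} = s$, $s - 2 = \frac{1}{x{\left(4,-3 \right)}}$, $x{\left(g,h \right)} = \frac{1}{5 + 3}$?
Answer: $430$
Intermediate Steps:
$x{\left(g,h \right)} = \frac{1}{8}$
$s = 10$ ($s = 2 + \frac{1}{\frac{1}{8}} = 2 + 8 = 10$)
$E{\left(u,D \right)} = 10$
$44 E{\left(-5,6 \right)} - 10 = 44 \cdot 10 - 10 = 440 - 10 = 430$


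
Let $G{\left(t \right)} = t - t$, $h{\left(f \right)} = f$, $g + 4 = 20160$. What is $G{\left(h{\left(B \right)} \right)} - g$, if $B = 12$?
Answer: $-20156$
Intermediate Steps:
$g = 20156$ ($g = -4 + 20160 = 20156$)
$G{\left(t \right)} = 0$
$G{\left(h{\left(B \right)} \right)} - g = 0 - 20156 = -20156$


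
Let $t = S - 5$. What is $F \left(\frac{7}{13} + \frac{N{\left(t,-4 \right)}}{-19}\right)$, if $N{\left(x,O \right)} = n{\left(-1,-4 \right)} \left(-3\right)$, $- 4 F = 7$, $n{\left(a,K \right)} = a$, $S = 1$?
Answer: $- \frac{329}{494} \approx -0.66599$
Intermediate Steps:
$t = -4$ ($t = 1 - 5 = -4$)
$F = - \frac{7}{4}$ ($F = \left(- \frac{1}{4}\right) 7 = - \frac{7}{4} \approx -1.75$)
$N{\left(x,O \right)} = 3$ ($N{\left(x,O \right)} = \left(-1\right) \left(-3\right) = 3$)
$F \left(\frac{7}{13} + \frac{N{\left(t,-4 \right)}}{-19}\right) = - \frac{7 \left(\frac{7}{13} + \frac{3}{-19}\right)}{4} = - \frac{7 \left(7 \cdot \frac{1}{13} + 3 \left(- \frac{1}{19}\right)\right)}{4} = - \frac{7 \left(\frac{7}{13} - \frac{3}{19}\right)}{4} = \left(- \frac{7}{4}\right) \frac{94}{247} = - \frac{329}{494}$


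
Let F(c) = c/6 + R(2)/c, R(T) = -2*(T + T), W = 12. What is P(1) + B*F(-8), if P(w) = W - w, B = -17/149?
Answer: 4934/447 ≈ 11.038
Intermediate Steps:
B = -17/149 (B = -17*1/149 = -17/149 ≈ -0.11409)
R(T) = -4*T
F(c) = -8/c + c/6 (F(c) = c/6 + (-4*2)/c = c*(⅙) - 8/c = c/6 - 8/c = -8/c + c/6)
P(w) = 12 - w
P(1) + B*F(-8) = (12 - 1*1) - 17*(-8/(-8) + (⅙)*(-8))/149 = (12 - 1) - 17*(-8*(-⅛) - 4/3)/149 = 11 - 17*(1 - 4/3)/149 = 11 - 17/149*(-⅓) = 11 + 17/447 = 4934/447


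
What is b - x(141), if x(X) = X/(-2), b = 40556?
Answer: 81253/2 ≈ 40627.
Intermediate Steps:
x(X) = -X/2 (x(X) = X*(-1/2) = -X/2)
b - x(141) = 40556 - (-1)*141/2 = 40556 - 1*(-141/2) = 40556 + 141/2 = 81253/2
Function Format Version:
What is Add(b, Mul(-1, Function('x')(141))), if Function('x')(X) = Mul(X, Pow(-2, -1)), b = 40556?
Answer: Rational(81253, 2) ≈ 40627.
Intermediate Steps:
Function('x')(X) = Mul(Rational(-1, 2), X) (Function('x')(X) = Mul(X, Rational(-1, 2)) = Mul(Rational(-1, 2), X))
Add(b, Mul(-1, Function('x')(141))) = Add(40556, Mul(-1, Mul(Rational(-1, 2), 141))) = Add(40556, Mul(-1, Rational(-141, 2))) = Add(40556, Rational(141, 2)) = Rational(81253, 2)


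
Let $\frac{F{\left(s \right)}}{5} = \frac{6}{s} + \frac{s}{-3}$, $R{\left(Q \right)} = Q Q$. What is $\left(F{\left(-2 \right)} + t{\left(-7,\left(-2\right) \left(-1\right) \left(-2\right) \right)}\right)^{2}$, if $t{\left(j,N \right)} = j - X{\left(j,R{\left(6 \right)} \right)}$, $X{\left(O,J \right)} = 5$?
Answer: $\frac{5041}{9} \approx 560.11$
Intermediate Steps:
$R{\left(Q \right)} = Q^{2}$
$F{\left(s \right)} = \frac{30}{s} - \frac{5 s}{3}$ ($F{\left(s \right)} = 5 \left(\frac{6}{s} + \frac{s}{-3}\right) = 5 \left(\frac{6}{s} + s \left(- \frac{1}{3}\right)\right) = 5 \left(\frac{6}{s} - \frac{s}{3}\right) = \frac{30}{s} - \frac{5 s}{3}$)
$t{\left(j,N \right)} = -5 + j$ ($t{\left(j,N \right)} = j - 5 = -5 + j$)
$\left(F{\left(-2 \right)} + t{\left(-7,\left(-2\right) \left(-1\right) \left(-2\right) \right)}\right)^{2} = \left(\left(\frac{30}{-2} - - \frac{10}{3}\right) - 12\right)^{2} = \left(\left(30 \left(- \frac{1}{2}\right) + \frac{10}{3}\right) - 12\right)^{2} = \left(\left(-15 + \frac{10}{3}\right) - 12\right)^{2} = \left(- \frac{35}{3} - 12\right)^{2} = \left(- \frac{71}{3}\right)^{2} = \frac{5041}{9}$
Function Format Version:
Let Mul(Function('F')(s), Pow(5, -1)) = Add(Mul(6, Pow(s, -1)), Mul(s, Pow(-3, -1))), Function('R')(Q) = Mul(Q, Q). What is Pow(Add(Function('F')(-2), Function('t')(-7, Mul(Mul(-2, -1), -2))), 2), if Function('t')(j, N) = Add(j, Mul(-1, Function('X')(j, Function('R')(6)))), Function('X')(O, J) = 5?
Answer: Rational(5041, 9) ≈ 560.11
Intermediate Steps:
Function('R')(Q) = Pow(Q, 2)
Function('F')(s) = Add(Mul(30, Pow(s, -1)), Mul(Rational(-5, 3), s)) (Function('F')(s) = Mul(5, Add(Mul(6, Pow(s, -1)), Mul(s, Pow(-3, -1)))) = Mul(5, Add(Mul(6, Pow(s, -1)), Mul(s, Rational(-1, 3)))) = Mul(5, Add(Mul(6, Pow(s, -1)), Mul(Rational(-1, 3), s))) = Add(Mul(30, Pow(s, -1)), Mul(Rational(-5, 3), s)))
Function('t')(j, N) = Add(-5, j) (Function('t')(j, N) = Add(j, Mul(-1, 5)) = Add(j, -5) = Add(-5, j))
Pow(Add(Function('F')(-2), Function('t')(-7, Mul(Mul(-2, -1), -2))), 2) = Pow(Add(Add(Mul(30, Pow(-2, -1)), Mul(Rational(-5, 3), -2)), Add(-5, -7)), 2) = Pow(Add(Add(Mul(30, Rational(-1, 2)), Rational(10, 3)), -12), 2) = Pow(Add(Add(-15, Rational(10, 3)), -12), 2) = Pow(Add(Rational(-35, 3), -12), 2) = Pow(Rational(-71, 3), 2) = Rational(5041, 9)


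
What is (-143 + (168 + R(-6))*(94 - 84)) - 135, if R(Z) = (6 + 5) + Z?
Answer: 1452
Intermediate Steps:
R(Z) = 11 + Z
(-143 + (168 + R(-6))*(94 - 84)) - 135 = (-143 + (168 + (11 - 6))*(94 - 84)) - 135 = (-143 + (168 + 5)*10) - 135 = (-143 + 173*10) - 135 = (-143 + 1730) - 135 = 1587 - 135 = 1452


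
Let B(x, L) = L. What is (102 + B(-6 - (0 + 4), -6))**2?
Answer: 9216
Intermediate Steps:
(102 + B(-6 - (0 + 4), -6))**2 = (102 - 6)**2 = 96**2 = 9216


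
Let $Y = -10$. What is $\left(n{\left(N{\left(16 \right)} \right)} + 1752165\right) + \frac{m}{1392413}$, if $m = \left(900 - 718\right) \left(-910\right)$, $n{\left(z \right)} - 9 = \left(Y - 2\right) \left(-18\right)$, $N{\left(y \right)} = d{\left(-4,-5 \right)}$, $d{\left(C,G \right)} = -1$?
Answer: $\frac{2440050451450}{1392413} \approx 1.7524 \cdot 10^{6}$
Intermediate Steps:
$N{\left(y \right)} = -1$
$n{\left(z \right)} = 225$ ($n{\left(z \right)} = 9 + \left(-10 - 2\right) \left(-18\right) = 9 - -216 = 9 + 216 = 225$)
$m = -165620$ ($m = 182 \left(-910\right) = -165620$)
$\left(n{\left(N{\left(16 \right)} \right)} + 1752165\right) + \frac{m}{1392413} = \left(225 + 1752165\right) - \frac{165620}{1392413} = 1752390 - \frac{165620}{1392413} = \frac{2440050451450}{1392413}$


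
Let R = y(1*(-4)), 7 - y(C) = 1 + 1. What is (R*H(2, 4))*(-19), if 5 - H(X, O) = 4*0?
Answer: -475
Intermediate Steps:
H(X, O) = 5 (H(X, O) = 5 - 4*0 = 5 - 1*0 = 5 + 0 = 5)
y(C) = 5 (y(C) = 7 - (1 + 1) = 7 - 1*2 = 7 - 2 = 5)
R = 5
(R*H(2, 4))*(-19) = (5*5)*(-19) = 25*(-19) = -475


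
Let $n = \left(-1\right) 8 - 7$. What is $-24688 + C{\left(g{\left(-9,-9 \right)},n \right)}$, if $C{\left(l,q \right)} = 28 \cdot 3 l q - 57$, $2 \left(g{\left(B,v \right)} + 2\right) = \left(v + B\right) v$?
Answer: $-124285$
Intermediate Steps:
$g{\left(B,v \right)} = -2 + \frac{v \left(B + v\right)}{2}$ ($g{\left(B,v \right)} = -2 + \frac{\left(v + B\right) v}{2} = -2 + \frac{\left(B + v\right) v}{2} = -2 + \frac{v \left(B + v\right)}{2}$)
$n = -15$ ($n = -8 - 7 = -15$)
$C{\left(l,q \right)} = -57 + 84 l q$ ($C{\left(l,q \right)} = 84 l q - 57 = -57 + 84 l q$)
$-24688 + C{\left(g{\left(-9,-9 \right)},n \right)} = -24688 + \left(-57 + 84 \left(-2 + \frac{\left(-9\right)^{2}}{2} + \frac{1}{2} \left(-9\right) \left(-9\right)\right) \left(-15\right)\right) = -24688 + \left(-57 + 84 \left(-2 + \frac{1}{2} \cdot 81 + \frac{81}{2}\right) \left(-15\right)\right) = -24688 + \left(-57 + 84 \left(-2 + \frac{81}{2} + \frac{81}{2}\right) \left(-15\right)\right) = -24688 + \left(-57 + 84 \cdot 79 \left(-15\right)\right) = -24688 - 99597 = -124285$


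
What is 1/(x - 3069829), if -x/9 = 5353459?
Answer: -1/51250960 ≈ -1.9512e-8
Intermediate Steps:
x = -48181131 (x = -9*5353459 = -48181131)
1/(x - 3069829) = 1/(-48181131 - 3069829) = 1/(-51250960) = -1/51250960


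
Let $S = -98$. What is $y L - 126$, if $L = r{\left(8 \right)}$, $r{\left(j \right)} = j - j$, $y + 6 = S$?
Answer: $-126$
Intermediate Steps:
$y = -104$ ($y = -6 - 98 = -104$)
$r{\left(j \right)} = 0$
$L = 0$
$y L - 126 = \left(-104\right) 0 - 126 = 0 - 126 = -126$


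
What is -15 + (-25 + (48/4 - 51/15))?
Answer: -157/5 ≈ -31.400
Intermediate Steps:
-15 + (-25 + (48/4 - 51/15)) = -15 + (-25 + (48*(¼) - 51*1/15)) = -15 + (-25 + (12 - 17/5)) = -15 + (-25 + 43/5) = -15 - 82/5 = -157/5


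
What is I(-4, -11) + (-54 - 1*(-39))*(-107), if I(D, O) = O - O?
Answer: 1605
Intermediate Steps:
I(D, O) = 0
I(-4, -11) + (-54 - 1*(-39))*(-107) = 0 + (-54 - 1*(-39))*(-107) = 0 + (-54 + 39)*(-107) = 0 - 15*(-107) = 0 + 1605 = 1605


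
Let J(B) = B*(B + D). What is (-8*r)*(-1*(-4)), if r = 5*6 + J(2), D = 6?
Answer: -1472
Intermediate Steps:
J(B) = B*(6 + B) (J(B) = B*(B + 6) = B*(6 + B))
r = 46 (r = 5*6 + 2*(6 + 2) = 30 + 2*8 = 30 + 16 = 46)
(-8*r)*(-1*(-4)) = (-8*46)*(-1*(-4)) = -368*4 = -1472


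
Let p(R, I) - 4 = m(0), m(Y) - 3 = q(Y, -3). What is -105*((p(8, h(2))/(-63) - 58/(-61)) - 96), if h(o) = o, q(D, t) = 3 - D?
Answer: 1829420/183 ≈ 9996.8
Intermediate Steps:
m(Y) = 6 - Y (m(Y) = 3 + (3 - Y) = 6 - Y)
p(R, I) = 10 (p(R, I) = 4 + (6 - 1*0) = 4 + (6 + 0) = 4 + 6 = 10)
-105*((p(8, h(2))/(-63) - 58/(-61)) - 96) = -105*((10/(-63) - 58/(-61)) - 96) = -105*((10*(-1/63) - 58*(-1/61)) - 96) = -105*((-10/63 + 58/61) - 96) = -105*(3044/3843 - 96) = -105*(-365884/3843) = 1829420/183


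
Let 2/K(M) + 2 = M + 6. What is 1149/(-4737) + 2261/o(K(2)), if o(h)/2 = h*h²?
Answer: 96392447/3158 ≈ 30523.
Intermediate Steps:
K(M) = 2/(4 + M) (K(M) = 2/(-2 + (M + 6)) = 2/(-2 + (6 + M)) = 2/(4 + M))
o(h) = 2*h³ (o(h) = 2*(h*h²) = 2*h³)
1149/(-4737) + 2261/o(K(2)) = 1149/(-4737) + 2261/((2*(2/(4 + 2))³)) = 1149*(-1/4737) + 2261/((2*(2/6)³)) = -383/1579 + 2261/((2*(2*(⅙))³)) = -383/1579 + 2261/((2*(⅓)³)) = -383/1579 + 2261/((2*(1/27))) = -383/1579 + 2261/(2/27) = -383/1579 + 2261*(27/2) = -383/1579 + 61047/2 = 96392447/3158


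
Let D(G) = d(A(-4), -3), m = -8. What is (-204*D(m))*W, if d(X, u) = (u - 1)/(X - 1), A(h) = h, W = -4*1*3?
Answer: 9792/5 ≈ 1958.4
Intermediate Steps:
W = -12 (W = -4*3 = -12)
d(X, u) = (-1 + u)/(-1 + X)
D(G) = ⅘ (D(G) = (-1 - 3)/(-1 - 4) = -4/(-5) = -⅕*(-4) = ⅘)
(-204*D(m))*W = -204*⅘*(-12) = -816/5*(-12) = 9792/5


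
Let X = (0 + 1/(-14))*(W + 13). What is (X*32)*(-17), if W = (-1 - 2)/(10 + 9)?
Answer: 66368/133 ≈ 499.01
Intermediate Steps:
W = -3/19 ≈ -0.15789
X = -122/133 (X = (0 + 1/(-14))*(-3/19 + 13) = (0 - 1/14)*(244/19) = -1/14*244/19 = -122/133 ≈ -0.91729)
(X*32)*(-17) = -122/133*32*(-17) = -3904/133*(-17) = 66368/133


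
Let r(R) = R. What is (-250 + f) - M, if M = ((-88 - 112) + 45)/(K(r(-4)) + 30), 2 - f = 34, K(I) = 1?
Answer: -277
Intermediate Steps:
f = -32 (f = 2 - 1*34 = 2 - 34 = -32)
M = -5 (M = ((-88 - 112) + 45)/(1 + 30) = (-200 + 45)/31 = -155*1/31 = -5)
(-250 + f) - M = (-250 - 32) - 1*(-5) = -282 + 5 = -277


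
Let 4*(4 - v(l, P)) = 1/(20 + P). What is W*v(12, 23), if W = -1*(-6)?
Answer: 2061/86 ≈ 23.965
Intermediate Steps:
W = 6
v(l, P) = 4 - 1/(4*(20 + P))
W*v(12, 23) = 6*((319 + 16*23)/(4*(20 + 23))) = 6*((1/4)*(319 + 368)/43) = 6*((1/4)*(1/43)*687) = 6*(687/172) = 2061/86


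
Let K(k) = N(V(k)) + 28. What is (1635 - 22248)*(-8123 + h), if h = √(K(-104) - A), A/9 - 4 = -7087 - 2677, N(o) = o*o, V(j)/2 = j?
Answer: 167439399 - 41226*√32783 ≈ 1.5997e+8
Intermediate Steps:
V(j) = 2*j
N(o) = o²
A = -87840 (A = 36 + 9*(-7087 - 2677) = 36 + 9*(-9764) = 36 - 87876 = -87840)
K(k) = 28 + 4*k² (K(k) = (2*k)² + 28 = 4*k² + 28 = 28 + 4*k²)
h = 2*√32783 (h = √((28 + 4*(-104)²) - 1*(-87840)) = √((28 + 4*10816) + 87840) = √((28 + 43264) + 87840) = √(43292 + 87840) = √131132 = 2*√32783 ≈ 362.12)
(1635 - 22248)*(-8123 + h) = (1635 - 22248)*(-8123 + 2*√32783) = -20613*(-8123 + 2*√32783) = 167439399 - 41226*√32783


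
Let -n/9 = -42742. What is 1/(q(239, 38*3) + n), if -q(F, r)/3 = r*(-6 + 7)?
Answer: 1/384336 ≈ 2.6019e-6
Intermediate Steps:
q(F, r) = -3*r (q(F, r) = -3*r*(-6 + 7) = -3*r)
n = 384678 (n = -9*(-42742) = 384678)
1/(q(239, 38*3) + n) = 1/(-114*3 + 384678) = 1/(-3*114 + 384678) = 1/(-342 + 384678) = 1/384336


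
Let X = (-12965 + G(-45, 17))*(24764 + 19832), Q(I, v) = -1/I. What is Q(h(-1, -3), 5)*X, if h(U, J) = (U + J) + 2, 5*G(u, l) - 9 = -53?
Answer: -1446448962/5 ≈ -2.8929e+8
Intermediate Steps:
G(u, l) = -44/5 (G(u, l) = 9/5 + (⅕)*(-53) = 9/5 - 53/5 = -44/5)
h(U, J) = 2 + J + U (h(U, J) = (J + U) + 2 = 2 + J + U)
X = -2892897924/5 (X = (-12965 - 44/5)*(24764 + 19832) = -64869/5*44596 = -2892897924/5 ≈ -5.7858e+8)
Q(h(-1, -3), 5)*X = -1/(2 - 3 - 1)*(-2892897924/5) = -1/(-2)*(-2892897924/5) = -1*(-½)*(-2892897924/5) = (½)*(-2892897924/5) = -1446448962/5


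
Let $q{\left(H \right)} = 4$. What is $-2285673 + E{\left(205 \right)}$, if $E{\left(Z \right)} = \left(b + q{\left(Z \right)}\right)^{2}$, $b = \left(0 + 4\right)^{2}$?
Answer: $-2285273$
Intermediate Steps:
$b = 16$ ($b = 4^{2} = 16$)
$E{\left(Z \right)} = 400$ ($E{\left(Z \right)} = \left(16 + 4\right)^{2} = 20^{2} = 400$)
$-2285673 + E{\left(205 \right)} = -2285673 + 400 = -2285273$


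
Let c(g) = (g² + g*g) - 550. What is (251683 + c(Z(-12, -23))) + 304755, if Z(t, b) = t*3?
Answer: 558480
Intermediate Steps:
Z(t, b) = 3*t
c(g) = -550 + 2*g² (c(g) = (g² + g²) - 550 = 2*g² - 550 = -550 + 2*g²)
(251683 + c(Z(-12, -23))) + 304755 = (251683 + (-550 + 2*(3*(-12))²)) + 304755 = (251683 + (-550 + 2*(-36)²)) + 304755 = (251683 + (-550 + 2*1296)) + 304755 = (251683 + (-550 + 2592)) + 304755 = (251683 + 2042) + 304755 = 253725 + 304755 = 558480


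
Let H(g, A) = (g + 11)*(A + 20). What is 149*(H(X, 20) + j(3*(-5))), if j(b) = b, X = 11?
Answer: 128885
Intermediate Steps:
H(g, A) = (11 + g)*(20 + A)
149*(H(X, 20) + j(3*(-5))) = 149*((220 + 11*20 + 20*11 + 20*11) + 3*(-5)) = 149*((220 + 220 + 220 + 220) - 15) = 149*(880 - 15) = 149*865 = 128885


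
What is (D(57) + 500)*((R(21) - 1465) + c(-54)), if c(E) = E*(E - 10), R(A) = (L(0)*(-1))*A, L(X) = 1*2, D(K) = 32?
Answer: 1036868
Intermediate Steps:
L(X) = 2
R(A) = -2*A (R(A) = (2*(-1))*A = -2*A)
c(E) = E*(-10 + E)
(D(57) + 500)*((R(21) - 1465) + c(-54)) = (32 + 500)*((-2*21 - 1465) - 54*(-10 - 54)) = 532*((-42 - 1465) - 54*(-64)) = 532*(-1507 + 3456) = 532*1949 = 1036868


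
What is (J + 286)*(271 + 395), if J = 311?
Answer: 397602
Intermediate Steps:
(J + 286)*(271 + 395) = (311 + 286)*(271 + 395) = 597*666 = 397602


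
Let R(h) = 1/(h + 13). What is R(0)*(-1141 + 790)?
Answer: -27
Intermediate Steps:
R(h) = 1/(13 + h)
R(0)*(-1141 + 790) = (-1141 + 790)/(13 + 0) = -351/13 = (1/13)*(-351) = -27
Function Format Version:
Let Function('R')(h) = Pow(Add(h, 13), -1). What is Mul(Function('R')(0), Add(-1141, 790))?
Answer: -27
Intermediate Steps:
Function('R')(h) = Pow(Add(13, h), -1)
Mul(Function('R')(0), Add(-1141, 790)) = Mul(Pow(Add(13, 0), -1), Add(-1141, 790)) = Mul(Pow(13, -1), -351) = Mul(Rational(1, 13), -351) = -27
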